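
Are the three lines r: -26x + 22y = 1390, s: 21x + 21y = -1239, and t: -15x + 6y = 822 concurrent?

Yes

The three lines meet at one point iff the augmented coefficient matrix [aᵢ bᵢ cᵢ] has rank < 3, i.e. its determinant vanishes.
Here the determinant is 0.
It vanishes, so the lines are concurrent at (-56, -3).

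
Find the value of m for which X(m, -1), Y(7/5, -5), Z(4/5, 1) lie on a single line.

The three points are collinear iff det[XY; XZ] = 0.
This determinant is linear in m: (-6)m + (6) = 0, so m = 1.

1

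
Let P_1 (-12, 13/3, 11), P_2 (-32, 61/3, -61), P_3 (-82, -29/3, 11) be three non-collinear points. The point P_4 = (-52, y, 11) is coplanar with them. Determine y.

-11/3

The plane through P_1, P_2, P_3 has equation −1008x + 5040y + 1400z = 49336.
Substituting P_4: (5040)y + (67816) = 49336, so y = -11/3.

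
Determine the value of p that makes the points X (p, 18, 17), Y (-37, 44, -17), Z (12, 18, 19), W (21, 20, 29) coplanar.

10

Coplanarity ⇔ det[XY; XZ; XW] = 0.
Expanding, this is linear in p: (332)p + (-3320) = 0.
So p = 10.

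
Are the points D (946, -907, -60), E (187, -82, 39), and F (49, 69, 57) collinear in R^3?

No

DE = (-759, 825, 99), DF = (-897, 976, 117).
DE × DF = (-99, 0, -759).
The cross product is nonzero, so the points do not lie on one line.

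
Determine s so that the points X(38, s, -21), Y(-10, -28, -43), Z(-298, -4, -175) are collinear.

-32

Collinearity requires XY × XZ = 0; each component is linear in s.
The x-component gives (132)s + (4224) = 0, so s = -32.
The remaining components then also vanish.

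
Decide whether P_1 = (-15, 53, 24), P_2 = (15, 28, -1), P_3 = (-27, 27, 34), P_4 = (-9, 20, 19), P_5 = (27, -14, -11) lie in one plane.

Yes

The plane through P_1, P_2, P_3 has normal n = P_1P_2 × P_1P_3 = (-900, 0, -1080) and equation n·P = -12420.
Checking the remaining points: n·P_4 = -12420, n·P_5 = -12420.
All equal -12420, so all 5 points lie in one plane.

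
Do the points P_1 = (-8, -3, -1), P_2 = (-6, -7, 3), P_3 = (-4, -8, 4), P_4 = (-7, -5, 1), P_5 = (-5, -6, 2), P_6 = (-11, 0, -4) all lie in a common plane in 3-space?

The plane through P_1, P_2, P_3 has normal n = P_1P_2 × P_1P_3 = (0, 6, 6) and equation n·P = -24.
Checking the remaining points: n·P_4 = -24, n·P_5 = -24, n·P_6 = -24.
All equal -24, so all 6 points lie in one plane.

Yes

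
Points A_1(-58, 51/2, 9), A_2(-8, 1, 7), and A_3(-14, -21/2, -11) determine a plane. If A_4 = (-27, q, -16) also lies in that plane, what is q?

-17/2

The plane through A_1, A_2, A_3 has equation 418x + 912y − 722z = -7486.
Substituting A_4: (912)q + (266) = -7486, so q = -17/2.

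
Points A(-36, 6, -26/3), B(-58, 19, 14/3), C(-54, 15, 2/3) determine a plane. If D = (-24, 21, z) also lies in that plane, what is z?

16/3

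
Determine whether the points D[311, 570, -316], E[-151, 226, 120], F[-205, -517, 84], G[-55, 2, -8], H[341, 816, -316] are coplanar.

No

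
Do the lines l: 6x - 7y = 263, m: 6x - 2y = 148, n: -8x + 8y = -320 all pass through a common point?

Yes

Intersecting l and m: solving the 2×2 system gives (x, y) = (17, -23).
Substitute into n: (-8)(17) + (8)(-23) = -320.
This equals -320, so (17, -23) lies on all three lines and they are concurrent.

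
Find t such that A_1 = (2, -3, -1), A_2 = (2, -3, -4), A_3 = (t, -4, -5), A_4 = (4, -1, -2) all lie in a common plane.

1

Normal to plane A_1A_2A_4: n = (6, -6, 0); plane equation n·P = 30.
Requiring n·A_3 = 30: (6)t + (24) = 30.
So t = 1.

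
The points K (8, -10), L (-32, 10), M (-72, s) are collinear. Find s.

30

The three points are collinear iff det[KL; KM] = 0.
This determinant is linear in s: (-40)s + (1200) = 0, so s = 30.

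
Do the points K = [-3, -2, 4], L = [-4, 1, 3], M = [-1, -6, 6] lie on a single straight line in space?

No

KL = (-1, 3, -1), KM = (2, -4, 2).
KL × KM = (2, 0, -2).
The cross product is nonzero, so the points do not lie on one line.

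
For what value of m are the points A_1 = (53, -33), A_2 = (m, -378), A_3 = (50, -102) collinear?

Collinearity: (A_2 − A_1) must be parallel to (A_3 − A_1) = (-3, -69).
Cross-multiplying the components: (m − 53)·(-69) = (-345)·(-3).
Solving gives m = 38.

38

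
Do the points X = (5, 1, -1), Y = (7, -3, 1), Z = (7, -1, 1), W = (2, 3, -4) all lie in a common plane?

Yes

With X as base: XY = (2, -4, 2), XZ = (2, -2, 2), XW = (-3, 2, -3).
XZ × XW = (2, 0, -2).
XY · (XZ × XW) = 0.
The scalar triple product vanishes, so the four points are coplanar.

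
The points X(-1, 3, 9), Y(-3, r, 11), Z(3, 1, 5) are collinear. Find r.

4

Direction XZ = (4, -2, -4). From the x-coordinate of Y, the parameter along the line is τ = (-3 − (-1))/4 = -1/2.
Then r = 3 + (-1/2)·(-2) = 4.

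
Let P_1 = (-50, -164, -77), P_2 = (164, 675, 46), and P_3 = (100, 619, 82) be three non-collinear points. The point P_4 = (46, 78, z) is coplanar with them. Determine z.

-72

The plane through P_1, P_2, P_3 has equation 37092x − 15576y + 41712z = -2511960.
Substituting P_4: (41712)z + (491304) = -2511960, so z = -72.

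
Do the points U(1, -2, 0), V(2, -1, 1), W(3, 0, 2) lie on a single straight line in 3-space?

Yes

UV = (1, 1, 1), UW = (2, 2, 2).
Each component of UW is 2 times the corresponding component of UV, so UW = 2·UV and the points are collinear.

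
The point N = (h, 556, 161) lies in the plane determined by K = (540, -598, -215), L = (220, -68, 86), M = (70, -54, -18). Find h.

-510

The plane through K, L, M has equation −59334x − 78430y + 75020z = -1268520.
Substituting N: (-59334)h + (-31528860) = -1268520, so h = -510.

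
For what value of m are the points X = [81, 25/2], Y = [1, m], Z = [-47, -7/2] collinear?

The three points are collinear iff det[XY; XZ] = 0.
This determinant is linear in m: (128)m + (-320) = 0, so m = 5/2.

5/2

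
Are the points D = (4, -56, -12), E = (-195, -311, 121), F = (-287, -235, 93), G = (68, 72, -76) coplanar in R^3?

A normal to the plane through D, E, F is n = DE × DF = (-2968, -17808, -38584).
The plane has equation n·P = 1448384. For G: n·G = 1448384.
Equal, so G lies in the plane and all four are coplanar.

Yes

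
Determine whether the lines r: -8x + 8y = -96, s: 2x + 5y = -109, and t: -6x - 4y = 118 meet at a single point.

Yes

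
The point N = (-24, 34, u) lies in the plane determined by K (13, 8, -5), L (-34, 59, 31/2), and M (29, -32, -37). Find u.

The plane through K, L, M has equation −812x − 1176y + 1064z = -25284.
Substituting N: (1064)u + (-20496) = -25284, so u = -9/2.

-9/2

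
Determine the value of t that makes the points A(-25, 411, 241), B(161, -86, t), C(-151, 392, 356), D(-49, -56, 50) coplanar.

Normal to plane ACD: n = (57334, -26826, 58386); plane equation n·P = 1612190.
Requiring n·B = 1612190: (58386)t + (11537810) = 1612190.
So t = -170.

-170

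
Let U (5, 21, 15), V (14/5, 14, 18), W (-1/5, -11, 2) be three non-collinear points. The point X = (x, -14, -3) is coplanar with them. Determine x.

0

Coplanarity requires UV · (UW × UX) = 0.
UV = (-11/5, -7, 3), UW = (-26/5, -32, -13); the triple product is linear in x with coefficient 187 and constant term 0.
Setting it to zero: x = 0.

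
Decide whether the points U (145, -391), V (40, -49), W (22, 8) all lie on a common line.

No

UV = (-105, 342), UW = (-123, 399).
det[UV; UW] = (-105)(399) − (342)(-123) = 171.
The determinant is nonzero, so they are not collinear.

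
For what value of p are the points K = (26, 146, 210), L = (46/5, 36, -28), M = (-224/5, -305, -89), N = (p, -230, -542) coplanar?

-158/5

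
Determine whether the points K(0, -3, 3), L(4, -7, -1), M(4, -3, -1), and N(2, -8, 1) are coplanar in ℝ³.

With K as base: KL = (4, -4, -4), KM = (4, 0, -4), KN = (2, -5, -2).
KM × KN = (-20, 0, -20).
KL · (KM × KN) = 0.
The scalar triple product vanishes, so the four points are coplanar.

Yes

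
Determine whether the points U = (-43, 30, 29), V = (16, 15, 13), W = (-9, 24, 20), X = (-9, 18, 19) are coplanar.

No

A normal to the plane through U, V, W is n = UV × UW = (39, -13, 156).
The plane has equation n·P = 2457. For X: n·X = 2379.
2379 ≠ 2457, so X is off the plane.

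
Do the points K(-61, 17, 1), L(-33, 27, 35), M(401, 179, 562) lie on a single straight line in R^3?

No

KL = (28, 10, 34), KM = (462, 162, 561).
KL × KM = (102, 0, -84).
The cross product is nonzero, so the points do not lie on one line.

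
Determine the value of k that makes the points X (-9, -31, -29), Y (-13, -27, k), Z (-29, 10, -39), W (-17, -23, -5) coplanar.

The points are coplanar iff XY · (XZ × XW) = 0.
Expanding, this is linear in k: (168)k + (2856) = 0.
So k = -17.

-17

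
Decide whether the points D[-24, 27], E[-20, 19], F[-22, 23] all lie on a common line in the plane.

Yes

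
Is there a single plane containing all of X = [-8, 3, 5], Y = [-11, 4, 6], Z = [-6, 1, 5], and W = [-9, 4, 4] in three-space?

No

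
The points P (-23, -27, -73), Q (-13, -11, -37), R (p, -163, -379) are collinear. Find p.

-108

Direction PQ = (10, 16, 36). From the y-coordinate of R, the parameter along the line is τ = (-163 − (-27))/16 = -17/2.
Then p = (-23) + (-17/2)·(10) = -108.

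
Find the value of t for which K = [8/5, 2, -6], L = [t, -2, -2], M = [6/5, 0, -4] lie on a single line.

4/5

Collinearity requires KL × KM = 0; each component is linear in t.
The y-component gives (-2)t + (8/5) = 0, so t = 4/5.
The remaining components then also vanish.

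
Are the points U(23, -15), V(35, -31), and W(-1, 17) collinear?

Yes

UV = (12, -16), UW = (-24, 32).
det[UV; UW] = (12)(32) − (-16)(-24) = 0.
The determinant is zero, so the points are collinear.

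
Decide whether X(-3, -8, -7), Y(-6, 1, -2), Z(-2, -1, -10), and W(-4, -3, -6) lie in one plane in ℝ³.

No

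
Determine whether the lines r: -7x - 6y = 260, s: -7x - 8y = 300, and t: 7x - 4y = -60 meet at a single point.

Lines aᵢx + bᵢy = cᵢ with pairwise distinct directions are concurrent exactly when det[aᵢ bᵢ cᵢ] = 0.
Here the determinant is 0.
It vanishes, so the lines are concurrent at (-20, -20).

Yes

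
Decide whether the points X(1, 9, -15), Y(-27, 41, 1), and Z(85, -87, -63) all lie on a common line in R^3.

Yes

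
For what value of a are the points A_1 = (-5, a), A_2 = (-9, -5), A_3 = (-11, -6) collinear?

-3

The three points are collinear iff det[A_1A_2; A_1A_3] = 0.
This determinant is linear in a: (-2)a + (-6) = 0, so a = -3.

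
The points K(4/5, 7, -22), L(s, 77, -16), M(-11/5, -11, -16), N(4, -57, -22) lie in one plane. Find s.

-33/5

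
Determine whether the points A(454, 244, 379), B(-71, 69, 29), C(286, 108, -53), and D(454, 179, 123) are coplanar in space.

No

A normal to the plane through A, B, C is n = AB × AC = (28000, -168000, 42000).
The plane has equation n·P = -12362000. For D: n·D = -12194000.
-12194000 ≠ -12362000, so D is off the plane.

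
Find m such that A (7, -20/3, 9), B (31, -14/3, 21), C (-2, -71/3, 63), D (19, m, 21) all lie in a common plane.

Coplanarity ⇔ det[AB; AC; AD] = 0.
Expanding, this is linear in m: (-1404)m + (-10296) = 0.
So m = -22/3.

-22/3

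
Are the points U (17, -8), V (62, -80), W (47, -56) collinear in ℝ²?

UV = (45, -72), UW = (30, -48).
Twice the signed area of △UVW is (45)(-48) − (-72)(30) = 0.
The triangle is degenerate (zero area), so the points are collinear.

Yes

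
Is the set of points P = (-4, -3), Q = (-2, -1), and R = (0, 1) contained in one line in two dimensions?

Yes

PQ = (2, 2), PR = (4, 4).
det[PQ; PR] = (2)(4) − (2)(4) = 0.
The determinant is zero, so the points are collinear.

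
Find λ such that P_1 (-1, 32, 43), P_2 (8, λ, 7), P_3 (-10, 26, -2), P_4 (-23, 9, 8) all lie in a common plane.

Coplanarity ⇔ det[P_1P_2; P_1P_3; P_1P_4] = 0.
Expanding, this is linear in λ: (675)λ + (-31725) = 0.
So λ = 47.

47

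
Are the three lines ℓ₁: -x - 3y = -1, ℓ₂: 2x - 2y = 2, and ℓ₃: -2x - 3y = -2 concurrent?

Lines aᵢx + bᵢy = cᵢ with pairwise distinct directions are concurrent exactly when det[aᵢ bᵢ cᵢ] = 0.
Here the determinant is 0.
It vanishes, so the lines are concurrent at (1, 0).

Yes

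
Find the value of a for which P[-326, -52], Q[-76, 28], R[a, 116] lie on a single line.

199

Collinearity: (R − P) must be parallel to (Q − P) = (250, 80).
Cross-multiplying the components: (a − (-326))·(80) = (168)·(250).
Solving gives a = 199.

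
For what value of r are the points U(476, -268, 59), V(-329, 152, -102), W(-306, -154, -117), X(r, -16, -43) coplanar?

-30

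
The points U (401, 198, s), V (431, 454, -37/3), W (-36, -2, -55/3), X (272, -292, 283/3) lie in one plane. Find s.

29

Coplanarity ⇔ det[UV; UW; UX] = 0.
Expanding, this is linear in s: (-275878)s + (8000462) = 0.
So s = 29.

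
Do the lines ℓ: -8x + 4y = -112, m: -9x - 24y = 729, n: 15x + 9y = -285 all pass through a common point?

Yes

Intersecting ℓ and m: solving the 2×2 system gives (x, y) = (-1, -30).
Substitute into n: (15)(-1) + (9)(-30) = -285.
This equals -285, so (-1, -30) lies on all three lines and they are concurrent.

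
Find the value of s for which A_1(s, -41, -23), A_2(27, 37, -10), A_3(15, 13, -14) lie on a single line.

Direction A_2A_3 = (-12, -24, -4). From the y-coordinate of A_1, the parameter along the line is τ = (-41 − 37)/(-24) = 13/4.
Then s = 27 + 13/4·(-12) = -12.

-12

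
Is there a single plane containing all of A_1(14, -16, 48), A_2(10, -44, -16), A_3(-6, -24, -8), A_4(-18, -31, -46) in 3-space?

A normal to the plane through A_1, A_2, A_3 is n = A_1A_2 × A_1A_3 = (1056, 1056, -528).
The plane has equation n·P = -27456. For A_4: n·A_4 = -27456.
Equal, so A_4 lies in the plane and all four are coplanar.

Yes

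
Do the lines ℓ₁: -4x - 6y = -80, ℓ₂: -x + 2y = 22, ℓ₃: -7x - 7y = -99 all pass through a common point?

The three lines meet at one point iff the augmented coefficient matrix [aᵢ bᵢ cᵢ] has rank < 3, i.e. its determinant vanishes.
Here the determinant is 14.
Nonzero, so no common point exists.

No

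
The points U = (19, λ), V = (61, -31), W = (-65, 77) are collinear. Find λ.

Collinearity: (U − V) must be parallel to (W − V) = (-126, 108).
Cross-multiplying the components: (λ − (-31))·(-126) = (-42)·(108).
Solving gives λ = 5.

5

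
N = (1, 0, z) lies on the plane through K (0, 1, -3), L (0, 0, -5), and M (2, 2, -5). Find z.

-7

A normal to the plane is n = KL × KM = (4, -4, 2).
N lies in the plane iff n · KN = 0.
This gives (2)z + (14) = 0, so z = -7.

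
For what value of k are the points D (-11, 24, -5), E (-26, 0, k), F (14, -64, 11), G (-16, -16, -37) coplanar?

Coplanarity ⇔ det[DE; DF; DG] = 0.
Expanding, this is linear in k: (-1440)k + (-76320) = 0.
So k = -53.

-53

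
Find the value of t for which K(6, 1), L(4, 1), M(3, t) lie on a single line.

1

Collinearity: (M − K) must be parallel to (L − K) = (-2, 0).
Cross-multiplying the components: (t − 1)·(-2) = (-3)·(0).
Solving gives t = 1.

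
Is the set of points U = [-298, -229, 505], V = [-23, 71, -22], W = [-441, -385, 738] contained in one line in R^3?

No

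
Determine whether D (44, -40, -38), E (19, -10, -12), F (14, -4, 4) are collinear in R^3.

No

DE = (-25, 30, 26), DF = (-30, 36, 42).
Comparing components 2 and 3: (30)(42) − (26)(36) = 324 ≠ 0, so DE and DF are not parallel and the points are not collinear.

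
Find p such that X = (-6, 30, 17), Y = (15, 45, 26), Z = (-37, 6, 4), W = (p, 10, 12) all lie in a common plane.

-21

Coplanarity ⇔ det[XY; XZ; XW] = 0.
Expanding, this is linear in p: (21)p + (441) = 0.
So p = -21.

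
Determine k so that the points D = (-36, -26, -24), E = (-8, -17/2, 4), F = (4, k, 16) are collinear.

Direction DE = (28, 35/2, 28). From the x-coordinate of F, the parameter along the line is τ = (4 − (-36))/28 = 10/7.
Then k = (-26) + 10/7·(35/2) = -1.

-1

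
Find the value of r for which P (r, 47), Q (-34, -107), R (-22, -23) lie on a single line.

The three points are collinear iff det[PQ; PR] = 0.
This determinant is linear in r: (-84)r + (-1008) = 0, so r = -12.

-12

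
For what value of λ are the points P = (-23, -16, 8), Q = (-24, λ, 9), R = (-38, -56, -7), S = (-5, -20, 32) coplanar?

-36

Normal to plane PRS: n = (-1020, 90, 780); plane equation n·X = 28260.
Requiring n·Q = 28260: (90)λ + (31500) = 28260.
So λ = -36.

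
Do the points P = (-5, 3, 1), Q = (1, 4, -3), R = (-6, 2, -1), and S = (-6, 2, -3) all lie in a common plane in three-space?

No

A normal to the plane through P, Q, R is n = PQ × PR = (-6, 16, -5).
The plane has equation n·X = 73. For S: n·S = 83.
83 ≠ 73, so S is off the plane.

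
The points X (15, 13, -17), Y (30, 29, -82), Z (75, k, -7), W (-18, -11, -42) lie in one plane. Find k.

59

Normal to plane XYW: n = (-1960, 2520, 168); plane equation n·P = 504.
Requiring n·Z = 504: (2520)k + (-148176) = 504.
So k = 59.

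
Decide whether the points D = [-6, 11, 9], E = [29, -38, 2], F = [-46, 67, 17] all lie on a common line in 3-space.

DE = (35, -49, -7), DF = (-40, 56, 8).
Each component of DF is -8/7 times the corresponding component of DE, so DF = -8/7·DE and the points are collinear.

Yes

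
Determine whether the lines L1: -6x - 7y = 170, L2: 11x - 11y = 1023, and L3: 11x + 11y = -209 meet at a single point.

Yes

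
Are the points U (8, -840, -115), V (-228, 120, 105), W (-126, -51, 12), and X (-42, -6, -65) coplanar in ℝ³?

No

The four points are coplanar iff the 3×3 determinant with rows UV, UW, UX is zero.
Rows: (-236, 960, 220), (-134, 789, 127), (-50, 834, 50).
Expanding along the first row: (-236)(-66468) − (960)(-350) + (220)(-72306) = 115128.
Nonzero ⇒ not coplanar.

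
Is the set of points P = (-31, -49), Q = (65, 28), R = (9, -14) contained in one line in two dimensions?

PQ = (96, 77), PR = (40, 35).
det[PQ; PR] = (96)(35) − (77)(40) = 280.
The determinant is nonzero, so they are not collinear.

No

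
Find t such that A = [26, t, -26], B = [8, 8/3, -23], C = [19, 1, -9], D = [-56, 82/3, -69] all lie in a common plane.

-11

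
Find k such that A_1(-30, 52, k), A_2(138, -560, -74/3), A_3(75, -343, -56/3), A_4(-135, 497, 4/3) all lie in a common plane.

-26/3

Coplanarity ⇔ det[A_1A_2; A_1A_3; A_1A_4] = 0.
Expanding, this is linear in k: (7350)k + (63700) = 0.
So k = -26/3.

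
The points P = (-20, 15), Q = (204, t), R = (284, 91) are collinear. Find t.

71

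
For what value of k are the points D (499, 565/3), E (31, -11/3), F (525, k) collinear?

Collinearity: (F − D) must be parallel to (E − D) = (-468, -192).
Cross-multiplying the components: (k − 565/3)·(-468) = (26)·(-192).
Solving gives k = 199.

199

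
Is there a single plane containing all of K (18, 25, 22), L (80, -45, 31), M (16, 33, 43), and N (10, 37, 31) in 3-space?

With K as base: KL = (62, -70, 9), KM = (-2, 8, 21), KN = (-8, 12, 9).
KM × KN = (-180, -150, 40).
KL · (KM × KN) = -300.
Since -300 ≠ 0, the four points are not coplanar.

No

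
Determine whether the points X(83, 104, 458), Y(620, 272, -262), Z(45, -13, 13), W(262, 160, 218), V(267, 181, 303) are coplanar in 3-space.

The plane through X, Y, Z has normal n = XY × XZ = (-159000, 266325, -56445) and equation n·P = -11351010.
Checking the remaining points: n·W = -11351010, n·V = -11351010.
All equal -11351010, so all 5 points lie in one plane.

Yes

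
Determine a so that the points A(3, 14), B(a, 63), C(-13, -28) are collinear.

65/3

The three points are collinear iff det[AB; AC] = 0.
This determinant is linear in a: (-42)a + (910) = 0, so a = 65/3.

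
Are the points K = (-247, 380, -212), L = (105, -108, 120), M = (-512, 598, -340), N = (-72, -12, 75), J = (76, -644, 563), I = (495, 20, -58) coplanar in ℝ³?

Yes

The plane through K, L, M has normal n = KL × KM = (-9912, -42924, -52584) and equation n·P = -2715048.
Checking the remaining points: n·N = -2715048, n·J = -2715048, n·I = -2715048.
All equal -2715048, so all 6 points lie in one plane.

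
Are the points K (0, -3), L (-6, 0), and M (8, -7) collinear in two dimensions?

KL = (-6, 3), KM = (8, -4).
Checking proportionality: KM = -4/3·KL, so the vectors are parallel and the points are collinear.

Yes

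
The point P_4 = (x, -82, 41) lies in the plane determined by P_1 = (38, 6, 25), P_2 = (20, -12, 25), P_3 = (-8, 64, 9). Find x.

The plane through P_1, P_2, P_3 has equation 288x − 288y − 1872z = -37584.
Substituting P_4: (288)x + (-53136) = -37584, so x = 54.

54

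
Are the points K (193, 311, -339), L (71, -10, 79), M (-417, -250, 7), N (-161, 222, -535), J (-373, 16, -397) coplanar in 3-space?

The plane through K, L, M has normal n = KL × KM = (123432, -212768, -127368) and equation n·P = 829280.
Checking the remaining points: n·N = 1034832, n·J = 1120672.
Since n·N = 1034832 ≠ 829280, N is off the plane and the points are not all coplanar.

No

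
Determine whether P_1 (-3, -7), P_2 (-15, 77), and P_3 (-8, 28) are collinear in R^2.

Yes

P_1P_2 = (-12, 84), P_1P_3 = (-5, 35).
Twice the signed area of △P_1P_2P_3 is (-12)(35) − (84)(-5) = 0.
The triangle is degenerate (zero area), so the points are collinear.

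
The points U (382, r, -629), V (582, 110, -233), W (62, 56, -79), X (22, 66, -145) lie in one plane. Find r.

172

The points are coplanar iff UV · (UW × UX) = 0.
Expanding, this is linear in r: (40480)r + (-6962560) = 0.
So r = 172.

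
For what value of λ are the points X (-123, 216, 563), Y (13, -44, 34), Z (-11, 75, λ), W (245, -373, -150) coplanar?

Normal to plane XYW: n = (-126201, -97704, 15576); plane equation n·P = 3187947.
Requiring n·Z = 3187947: (15576)λ + (-5939589) = 3187947.
So λ = 586.

586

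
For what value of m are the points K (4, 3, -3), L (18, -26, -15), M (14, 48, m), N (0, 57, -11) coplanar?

Normal to plane KLN: n = (880, 160, 640); plane equation n·P = 2080.
Requiring n·M = 2080: (640)m + (20000) = 2080.
So m = -28.

-28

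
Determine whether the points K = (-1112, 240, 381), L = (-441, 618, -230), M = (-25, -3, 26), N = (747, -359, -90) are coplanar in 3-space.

Yes

A normal to the plane through K, L, M is n = KL × KM = (-282663, -425952, -573939).
The plane has equation n·P = -6577983. For N: n·N = -6577983.
Equal, so N lies in the plane and all four are coplanar.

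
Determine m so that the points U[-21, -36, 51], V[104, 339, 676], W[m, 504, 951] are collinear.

Collinearity requires UV × UW = 0; each component is linear in m.
The y-component gives (625)m + (-99375) = 0, so m = 159.
The remaining components then also vanish.

159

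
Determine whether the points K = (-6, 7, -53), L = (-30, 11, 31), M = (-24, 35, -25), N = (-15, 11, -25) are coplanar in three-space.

Yes

The four points are coplanar iff the 3×3 determinant with rows KL, KM, KN is zero.
Rows: (-24, 4, 84), (-18, 28, 28), (-9, 4, 28).
Expanding along the first row: (-24)(672) − (4)(-252) + (84)(180) = 0.
Zero determinant ⇒ coplanar.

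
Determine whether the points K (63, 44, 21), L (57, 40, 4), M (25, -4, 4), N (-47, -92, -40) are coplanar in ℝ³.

With K as base: KL = (-6, -4, -17), KM = (-38, -48, -17), KN = (-110, -136, -61).
KM × KN = (616, -448, -112).
KL · (KM × KN) = 0.
The scalar triple product vanishes, so the four points are coplanar.

Yes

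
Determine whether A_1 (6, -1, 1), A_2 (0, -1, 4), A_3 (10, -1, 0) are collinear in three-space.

No

A_1A_2 = (-6, 0, 3), A_1A_3 = (4, 0, -1).
Comparing components 3 and 1: (3)(4) − (-6)(-1) = 6 ≠ 0, so A_1A_2 and A_1A_3 are not parallel and the points are not collinear.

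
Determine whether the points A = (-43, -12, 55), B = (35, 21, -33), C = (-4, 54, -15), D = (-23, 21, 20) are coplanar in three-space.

No

A normal to the plane through A, B, C is n = AB × AC = (3498, 2028, 3861).
The plane has equation n·P = 37605. For D: n·D = 39354.
39354 ≠ 37605, so D is off the plane.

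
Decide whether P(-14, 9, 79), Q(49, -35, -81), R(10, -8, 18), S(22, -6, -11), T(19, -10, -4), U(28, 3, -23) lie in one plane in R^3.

The plane through P, Q, R has normal n = PQ × PR = (-36, 3, -15) and equation n·X = -654.
Checking the remaining points: n·S = -645, n·T = -654, n·U = -654.
Since n·S = -645 ≠ -654, S is off the plane and the points are not all coplanar.

No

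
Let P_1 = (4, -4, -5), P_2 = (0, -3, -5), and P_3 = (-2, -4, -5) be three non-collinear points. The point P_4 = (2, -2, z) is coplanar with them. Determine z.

-5

The plane through P_1, P_2, P_3 has equation 6z = -30.
Substituting P_4: (6)z + (0) = -30, so z = -5.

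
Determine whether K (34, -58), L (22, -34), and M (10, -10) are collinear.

KL = (-12, 24), KM = (-24, 48).
Twice the signed area of △KLM is (-12)(48) − (24)(-24) = 0.
The triangle is degenerate (zero area), so the points are collinear.

Yes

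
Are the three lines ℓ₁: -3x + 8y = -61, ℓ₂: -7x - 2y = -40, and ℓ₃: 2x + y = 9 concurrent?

Lines aᵢx + bᵢy = cᵢ with pairwise distinct directions are concurrent exactly when det[aᵢ bᵢ cᵢ] = 0.
Here the determinant is -19.
Nonzero, so no common point exists.

No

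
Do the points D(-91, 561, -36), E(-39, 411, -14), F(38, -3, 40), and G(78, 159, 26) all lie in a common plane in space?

No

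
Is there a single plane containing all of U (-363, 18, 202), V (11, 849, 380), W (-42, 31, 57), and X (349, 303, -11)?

No

A normal to the plane through U, V, W is n = UV × UW = (-122809, 111368, -261889).
The plane has equation n·P = -6317287. For X: n·X = -6235058.
-6235058 ≠ -6317287, so X is off the plane.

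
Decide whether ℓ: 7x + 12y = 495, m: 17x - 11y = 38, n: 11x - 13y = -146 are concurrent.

Yes

Intersecting ℓ and m: solving the 2×2 system gives (x, y) = (21, 29).
Substitute into n: (11)(21) + (-13)(29) = -146.
This equals -146, so (21, 29) lies on all three lines and they are concurrent.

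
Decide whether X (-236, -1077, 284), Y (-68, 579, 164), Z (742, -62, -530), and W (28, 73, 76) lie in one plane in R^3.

No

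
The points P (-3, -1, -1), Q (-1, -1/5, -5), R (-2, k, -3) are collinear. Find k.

Collinearity requires PQ × PR = 0; each component is linear in k.
The x-component gives (4)k + (12/5) = 0, so k = -3/5.
The remaining components then also vanish.

-3/5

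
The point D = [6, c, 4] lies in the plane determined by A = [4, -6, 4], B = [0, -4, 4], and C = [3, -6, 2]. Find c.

-7

A normal to the plane is n = AB × AC = (-4, -8, 2).
D lies in the plane iff n · AD = 0.
This gives (-8)c + (-56) = 0, so c = -7.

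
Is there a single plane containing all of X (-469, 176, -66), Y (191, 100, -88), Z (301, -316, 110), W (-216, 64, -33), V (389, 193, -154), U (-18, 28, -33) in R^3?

No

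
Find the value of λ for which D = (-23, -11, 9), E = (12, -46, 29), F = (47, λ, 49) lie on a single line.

-81

Direction DE = (35, -35, 20). From the x-coordinate of F, the parameter along the line is τ = (47 − (-23))/35 = 2.
Then λ = (-11) + 2·(-35) = -81.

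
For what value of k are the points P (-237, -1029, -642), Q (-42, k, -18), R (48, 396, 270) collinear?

Collinearity requires PQ × PR = 0; each component is linear in k.
The x-component gives (912)k + (49248) = 0, so k = -54.
The remaining components then also vanish.

-54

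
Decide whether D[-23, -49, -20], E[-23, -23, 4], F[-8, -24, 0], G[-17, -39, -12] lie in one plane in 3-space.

Yes

A normal to the plane through D, E, F is n = DE × DF = (-80, 360, -390).
The plane has equation n·P = -8000. For G: n·G = -8000.
Equal, so G lies in the plane and all four are coplanar.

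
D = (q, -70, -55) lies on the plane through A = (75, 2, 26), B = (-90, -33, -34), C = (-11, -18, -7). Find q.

A normal to the plane is n = AB × AC = (-45, -285, 290).
D lies in the plane iff n · AD = 0.
This gives (-45)q + (405) = 0, so q = 9.

9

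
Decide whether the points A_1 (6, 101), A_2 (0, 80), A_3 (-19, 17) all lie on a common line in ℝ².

No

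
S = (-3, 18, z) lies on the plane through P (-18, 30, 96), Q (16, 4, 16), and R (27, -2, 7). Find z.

Coplanarity requires PQ · (PR × PS) = 0.
PQ = (34, -26, -80), PR = (45, -32, -89); the triple product is linear in z with coefficient 82 and constant term -4674.
Setting it to zero: z = 57.

57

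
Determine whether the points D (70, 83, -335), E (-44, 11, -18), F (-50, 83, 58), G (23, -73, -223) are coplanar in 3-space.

No

With D as base: DE = (-114, -72, 317), DF = (-120, 0, 393), DG = (-47, -156, 112).
DF × DG = (61308, -5031, 18720).
DE · (DF × DG) = -692640.
Since -692640 ≠ 0, the four points are not coplanar.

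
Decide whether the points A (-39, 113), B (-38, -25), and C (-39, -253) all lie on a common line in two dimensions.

No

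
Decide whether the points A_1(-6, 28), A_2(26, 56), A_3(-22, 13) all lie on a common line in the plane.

A_1A_2 = (32, 28), A_1A_3 = (-16, -15).
If collinear, A_1A_3 would be a scalar multiple of A_1A_2. But (32)·(-15) ≠ (28)·(-16) (difference -32), so they are not parallel; the points are not collinear.

No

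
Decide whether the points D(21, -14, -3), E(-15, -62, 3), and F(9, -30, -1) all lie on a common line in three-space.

Yes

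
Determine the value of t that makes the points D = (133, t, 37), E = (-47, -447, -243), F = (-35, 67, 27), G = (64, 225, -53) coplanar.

The points are coplanar iff DE · (DF × DG) = 0.
Expanding, this is linear in t: (-27690)t + (16420170) = 0.
So t = 593.

593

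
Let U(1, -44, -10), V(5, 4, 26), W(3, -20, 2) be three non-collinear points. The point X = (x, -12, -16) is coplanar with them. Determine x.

11/3

A normal to the plane is n = UV × UW = (-288, 24, 0).
X lies in the plane iff n · UX = 0.
This gives (-288)x + (1056) = 0, so x = 11/3.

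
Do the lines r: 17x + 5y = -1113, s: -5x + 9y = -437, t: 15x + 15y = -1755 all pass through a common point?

Intersecting r and s: solving the 2×2 system gives (x, y) = (-44, -73).
Substitute into t: (15)(-44) + (15)(-73) = -1755.
This equals -1755, so (-44, -73) lies on all three lines and they are concurrent.

Yes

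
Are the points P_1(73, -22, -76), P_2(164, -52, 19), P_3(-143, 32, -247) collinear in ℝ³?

No

P_1P_2 = (91, -30, 95), P_1P_3 = (-216, 54, -171).
P_1P_2 × P_1P_3 = (0, -4959, -1566).
The cross product is nonzero, so the points do not lie on one line.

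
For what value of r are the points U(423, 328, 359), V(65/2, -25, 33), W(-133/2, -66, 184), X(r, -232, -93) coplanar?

-215

Normal to plane UVW: n = (-66669, 182479/2, -37873/2); plane equation n·P = -10145269/2.
Requiring n·X = -10145269/2: (-66669)r + (-38812939/2) = -10145269/2.
So r = -215.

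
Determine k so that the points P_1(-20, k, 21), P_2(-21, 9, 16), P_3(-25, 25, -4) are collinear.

5

Collinearity requires P_1P_2 × P_1P_3 = 0; each component is linear in k.
The x-component gives (20)k + (-100) = 0, so k = 5.
The remaining components then also vanish.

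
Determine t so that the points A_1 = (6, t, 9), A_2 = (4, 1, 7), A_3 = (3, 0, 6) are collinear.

Direction A_2A_3 = (-1, -1, -1). From the x-coordinate of A_1, the parameter along the line is τ = (6 − 4)/(-1) = -2.
Then t = 1 + (-2)·(-1) = 3.

3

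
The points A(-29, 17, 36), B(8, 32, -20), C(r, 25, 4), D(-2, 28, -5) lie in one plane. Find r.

Coplanarity ⇔ det[AB; AC; AD] = 0.
Expanding, this is linear in r: (-1)r + (-5) = 0.
So r = -5.

-5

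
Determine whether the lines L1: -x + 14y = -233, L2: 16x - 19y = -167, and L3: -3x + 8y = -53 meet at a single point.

Yes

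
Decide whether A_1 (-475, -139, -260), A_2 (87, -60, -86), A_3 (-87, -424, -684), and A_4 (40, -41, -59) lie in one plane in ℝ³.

A normal to the plane through A_1, A_2, A_3 is n = A_1A_2 × A_1A_3 = (16094, 305800, -190822).
The plane has equation n·P = -537130. For A_4: n·A_4 = -635542.
-635542 ≠ -537130, so A_4 is off the plane.

No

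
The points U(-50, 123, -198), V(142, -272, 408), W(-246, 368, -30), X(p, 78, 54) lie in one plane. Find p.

Coplanarity ⇔ det[UV; UW; UX] = 0.
Expanding, this is linear in p: (-214830)p + (-11600820) = 0.
So p = -54.

-54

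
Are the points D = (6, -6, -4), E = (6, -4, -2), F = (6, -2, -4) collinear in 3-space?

No

DE = (0, 2, 2), DF = (0, 4, 0).
DE × DF = (-8, 0, 0).
The cross product is nonzero, so the points do not lie on one line.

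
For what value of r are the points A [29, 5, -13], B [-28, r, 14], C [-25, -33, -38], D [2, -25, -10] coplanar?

-73

Normal to plane ACD: n = (-864, 837, 594); plane equation n·P = -28593.
Requiring n·B = -28593: (837)r + (32508) = -28593.
So r = -73.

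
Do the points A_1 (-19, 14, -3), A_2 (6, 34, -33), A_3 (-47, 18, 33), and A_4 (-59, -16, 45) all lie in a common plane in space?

With A_1 as base: A_1A_2 = (25, 20, -30), A_1A_3 = (-28, 4, 36), A_1A_4 = (-40, -30, 48).
A_1A_3 × A_1A_4 = (1272, -96, 1000).
A_1A_2 · (A_1A_3 × A_1A_4) = -120.
Since -120 ≠ 0, the four points are not coplanar.

No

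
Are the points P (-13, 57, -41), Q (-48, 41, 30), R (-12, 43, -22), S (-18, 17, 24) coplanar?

With P as base: PQ = (-35, -16, 71), PR = (1, -14, 19), PS = (-5, -40, 65).
PR × PS = (-150, -160, -110).
PQ · (PR × PS) = 0.
The scalar triple product vanishes, so the four points are coplanar.

Yes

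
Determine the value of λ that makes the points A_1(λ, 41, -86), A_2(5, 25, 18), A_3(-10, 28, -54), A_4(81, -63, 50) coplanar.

-26

The points are coplanar iff A_1A_2 · (A_1A_3 × A_1A_4) = 0.
Expanding, this is linear in λ: (6240)λ + (162240) = 0.
So λ = -26.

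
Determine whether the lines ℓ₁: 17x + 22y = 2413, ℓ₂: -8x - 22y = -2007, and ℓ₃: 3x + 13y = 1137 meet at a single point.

No

The three lines meet at one point iff the augmented coefficient matrix [aᵢ bᵢ cᵢ] has rank < 3, i.e. its determinant vanishes.
Here the determinant is -5735.
Nonzero, so no common point exists.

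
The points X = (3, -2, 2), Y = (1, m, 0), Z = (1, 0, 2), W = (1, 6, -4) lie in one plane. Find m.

2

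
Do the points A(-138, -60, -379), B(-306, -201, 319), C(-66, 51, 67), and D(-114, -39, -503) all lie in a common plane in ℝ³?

No

A normal to the plane through A, B, C is n = AB × AC = (-140364, 125184, -8496).
The plane has equation n·P = 15079176. For D: n·D = 15392808.
15392808 ≠ 15079176, so D is off the plane.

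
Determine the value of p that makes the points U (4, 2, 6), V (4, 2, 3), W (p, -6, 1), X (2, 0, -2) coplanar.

-4

The points are coplanar iff UV · (UW × UX) = 0.
Expanding, this is linear in p: (6)p + (24) = 0.
So p = -4.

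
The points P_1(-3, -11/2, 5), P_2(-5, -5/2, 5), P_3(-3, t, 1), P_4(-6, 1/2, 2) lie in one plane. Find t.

-7/2

Coplanarity ⇔ det[P_1P_2; P_1P_3; P_1P_4] = 0.
Expanding, this is linear in t: (6)t + (21) = 0.
So t = -7/2.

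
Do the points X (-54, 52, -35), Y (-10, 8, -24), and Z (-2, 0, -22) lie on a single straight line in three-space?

Yes

XY = (44, -44, 11), XZ = (52, -52, 13).
XY × XZ = (0, 0, 0).
The cross product vanishes, so the three points are collinear.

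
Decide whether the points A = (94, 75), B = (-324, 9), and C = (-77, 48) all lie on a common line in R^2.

AB = (-418, -66), AC = (-171, -27).
Checking proportionality: AC = 9/22·AB, so the vectors are parallel and the points are collinear.

Yes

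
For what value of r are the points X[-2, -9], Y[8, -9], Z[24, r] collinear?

-9

Collinearity: (Z − X) must be parallel to (Y − X) = (10, 0).
Cross-multiplying the components: (r − (-9))·(10) = (26)·(0).
Solving gives r = -9.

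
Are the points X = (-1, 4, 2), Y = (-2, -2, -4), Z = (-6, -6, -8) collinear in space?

XY = (-1, -6, -6), XZ = (-5, -10, -10).
Comparing components 3 and 1: (-6)(-5) − (-1)(-10) = 20 ≠ 0, so XY and XZ are not parallel and the points are not collinear.

No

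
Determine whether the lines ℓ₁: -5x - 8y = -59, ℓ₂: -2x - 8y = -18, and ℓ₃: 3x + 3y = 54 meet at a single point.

Intersecting ℓ₁ and ℓ₂: solving the 2×2 system gives (x, y) = (41/3, -7/6).
Substitute into ℓ₃: (3)(41/3) + (3)(-7/6) = 75/2.
But ℓ₃ requires 54 ≠ 75/2, so the three lines have no common point.

No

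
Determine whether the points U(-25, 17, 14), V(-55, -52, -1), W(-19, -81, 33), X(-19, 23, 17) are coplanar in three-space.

No

With U as base: UV = (-30, -69, -15), UW = (6, -98, 19), UX = (6, 6, 3).
UW × UX = (-408, 96, 624).
UV · (UW × UX) = -3744.
Since -3744 ≠ 0, the four points are not coplanar.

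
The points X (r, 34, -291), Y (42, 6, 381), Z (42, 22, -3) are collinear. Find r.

Collinearity requires XY × XZ = 0; each component is linear in r.
The y-component gives (-384)r + (16128) = 0, so r = 42.
The remaining components then also vanish.

42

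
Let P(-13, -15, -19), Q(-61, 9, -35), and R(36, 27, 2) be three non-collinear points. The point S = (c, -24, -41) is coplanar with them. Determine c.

The plane through P, Q, R has equation 1176x + 224y − 3192z = 42000.
Substituting S: (1176)c + (125496) = 42000, so c = -71.

-71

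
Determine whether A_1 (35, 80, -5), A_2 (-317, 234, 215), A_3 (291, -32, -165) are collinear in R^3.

Yes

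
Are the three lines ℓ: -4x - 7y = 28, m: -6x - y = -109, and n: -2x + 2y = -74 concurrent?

No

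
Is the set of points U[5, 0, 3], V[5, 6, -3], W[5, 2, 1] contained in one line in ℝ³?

UV = (0, 6, -6), UW = (0, 2, -2).
UV × UW = (0, 0, 0).
The cross product vanishes, so the three points are collinear.

Yes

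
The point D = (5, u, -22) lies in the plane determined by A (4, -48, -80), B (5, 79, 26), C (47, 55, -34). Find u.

Coplanarity requires AB · (AC × AD) = 0.
AB = (1, 127, 106), AC = (43, 103, 46); the triple product is linear in u with coefficient 4512 and constant term -99264.
Setting it to zero: u = 22.

22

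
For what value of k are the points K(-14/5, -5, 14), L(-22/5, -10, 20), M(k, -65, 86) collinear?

-22

Direction KL = (-8/5, -5, 6). From the y-coordinate of M, the parameter along the line is τ = (-65 − (-5))/(-5) = 12.
Then k = (-14/5) + 12·(-8/5) = -22.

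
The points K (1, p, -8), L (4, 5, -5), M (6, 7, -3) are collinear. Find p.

Collinearity requires KL × KM = 0; each component is linear in p.
The x-component gives (-2)p + (4) = 0, so p = 2.
The remaining components then also vanish.

2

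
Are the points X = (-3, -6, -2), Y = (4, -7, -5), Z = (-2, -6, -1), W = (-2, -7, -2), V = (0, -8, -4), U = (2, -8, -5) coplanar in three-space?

The plane through X, Y, Z has normal n = XY × XZ = (-1, -10, 1) and equation n·P = 61.
Checking the remaining points: n·W = 70, n·V = 76, n·U = 73.
Since n·W = 70 ≠ 61, W is off the plane and the points are not all coplanar.

No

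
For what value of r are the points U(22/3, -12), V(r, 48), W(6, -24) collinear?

The three points are collinear iff det[UV; UW] = 0.
This determinant is linear in r: (-12)r + (168) = 0, so r = 14.

14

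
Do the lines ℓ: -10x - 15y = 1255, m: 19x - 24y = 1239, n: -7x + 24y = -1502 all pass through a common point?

No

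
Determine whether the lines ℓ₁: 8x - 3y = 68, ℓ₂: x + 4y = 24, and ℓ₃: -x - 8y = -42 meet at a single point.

Lines aᵢx + bᵢy = cᵢ with pairwise distinct directions are concurrent exactly when det[aᵢ bᵢ cᵢ] = 0.
Here the determinant is -134.
Nonzero, so no common point exists.

No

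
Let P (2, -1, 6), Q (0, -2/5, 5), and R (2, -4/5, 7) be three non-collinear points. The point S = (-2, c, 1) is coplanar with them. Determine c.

Coplanarity requires PQ · (PR × PS) = 0.
PQ = (-2, 3/5, -1), PR = (0, 1/5, 1); the triple product is linear in c with coefficient 2 and constant term 4/5.
Setting it to zero: c = -2/5.

-2/5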